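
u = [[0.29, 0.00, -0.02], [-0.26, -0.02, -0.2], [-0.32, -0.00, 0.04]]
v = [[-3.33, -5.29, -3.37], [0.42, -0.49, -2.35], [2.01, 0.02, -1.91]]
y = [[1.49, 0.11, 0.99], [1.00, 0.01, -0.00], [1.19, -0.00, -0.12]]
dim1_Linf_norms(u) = [0.29, 0.26, 0.32]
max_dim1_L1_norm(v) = 11.99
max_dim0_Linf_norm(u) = 0.32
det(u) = -0.00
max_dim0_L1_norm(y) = 3.68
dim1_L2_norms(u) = [0.29, 0.33, 0.32]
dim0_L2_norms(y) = [2.15, 0.11, 1.0]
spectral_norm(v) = 7.23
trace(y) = 1.38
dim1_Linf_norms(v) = [5.29, 2.35, 2.01]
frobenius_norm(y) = 2.38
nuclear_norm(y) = 3.00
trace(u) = 0.31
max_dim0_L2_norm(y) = 2.15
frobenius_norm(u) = 0.54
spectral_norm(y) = 2.25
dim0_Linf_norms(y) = [1.49, 0.11, 0.99]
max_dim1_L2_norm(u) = 0.33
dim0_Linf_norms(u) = [0.32, 0.02, 0.2]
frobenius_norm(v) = 8.00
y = v @ u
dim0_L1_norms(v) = [5.76, 5.8, 7.63]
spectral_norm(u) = 0.51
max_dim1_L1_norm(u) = 0.48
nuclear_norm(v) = 11.19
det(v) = 14.12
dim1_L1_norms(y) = [2.59, 1.01, 1.31]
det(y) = -0.00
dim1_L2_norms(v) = [7.1, 2.44, 2.77]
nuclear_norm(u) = 0.70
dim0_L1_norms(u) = [0.87, 0.02, 0.26]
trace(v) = -5.73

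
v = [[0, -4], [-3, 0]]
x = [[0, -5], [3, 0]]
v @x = [[-12, 0], [0, 15]]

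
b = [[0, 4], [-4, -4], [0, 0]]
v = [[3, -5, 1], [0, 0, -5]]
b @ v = [[0, 0, -20], [-12, 20, 16], [0, 0, 0]]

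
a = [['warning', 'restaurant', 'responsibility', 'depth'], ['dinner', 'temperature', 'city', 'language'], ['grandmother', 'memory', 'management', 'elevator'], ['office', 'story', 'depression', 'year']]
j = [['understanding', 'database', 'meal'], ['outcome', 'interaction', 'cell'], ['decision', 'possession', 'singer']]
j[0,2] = 'meal'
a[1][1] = 'temperature'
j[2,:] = ['decision', 'possession', 'singer']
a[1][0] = 'dinner'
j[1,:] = ['outcome', 'interaction', 'cell']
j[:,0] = ['understanding', 'outcome', 'decision']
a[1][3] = 'language'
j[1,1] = 'interaction'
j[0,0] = 'understanding'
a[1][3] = 'language'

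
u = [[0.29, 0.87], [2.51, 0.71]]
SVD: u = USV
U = [[-0.21, -0.98], [-0.98, 0.21]]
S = [2.66, 0.74]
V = [[-0.94,-0.33], [0.33,-0.94]]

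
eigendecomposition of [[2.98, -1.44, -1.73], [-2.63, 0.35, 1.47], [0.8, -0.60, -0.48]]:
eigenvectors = [[0.79,  -0.51,  0.48],  [-0.56,  -0.76,  -0.05],  [0.25,  -0.42,  0.87]]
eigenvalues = [3.45, -0.6, -0.0]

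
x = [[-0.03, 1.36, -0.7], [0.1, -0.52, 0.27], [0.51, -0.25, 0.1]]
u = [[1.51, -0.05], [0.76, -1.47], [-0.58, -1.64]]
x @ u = [[1.39, -0.85], [-0.40, 0.32], [0.52, 0.18]]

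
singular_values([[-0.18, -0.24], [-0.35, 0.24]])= [0.42, 0.3]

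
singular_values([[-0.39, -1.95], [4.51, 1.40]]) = [4.83, 1.71]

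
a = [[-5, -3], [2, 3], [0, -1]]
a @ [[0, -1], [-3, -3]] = [[9, 14], [-9, -11], [3, 3]]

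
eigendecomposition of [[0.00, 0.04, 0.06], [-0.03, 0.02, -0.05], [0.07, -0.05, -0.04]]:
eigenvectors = [[0.14-0.21j, (0.14+0.21j), (-0.56+0j)], [0.86+0.00j, (0.86-0j), (0.2+0j)], [-0.43-0.11j, (-0.43+0.11j), (0.81+0j)]]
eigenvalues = [(0.04+0.01j), (0.04-0.01j), (-0.1+0j)]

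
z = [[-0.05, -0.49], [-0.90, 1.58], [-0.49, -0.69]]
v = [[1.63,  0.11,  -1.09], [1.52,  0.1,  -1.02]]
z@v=[[-0.83, -0.05, 0.55],  [0.93, 0.06, -0.63],  [-1.85, -0.12, 1.24]]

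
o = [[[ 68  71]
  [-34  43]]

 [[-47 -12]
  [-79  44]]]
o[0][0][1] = 71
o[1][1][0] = -79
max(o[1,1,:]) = 44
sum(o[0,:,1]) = 114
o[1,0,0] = -47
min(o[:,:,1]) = -12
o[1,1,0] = -79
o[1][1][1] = 44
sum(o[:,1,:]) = -26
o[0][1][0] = -34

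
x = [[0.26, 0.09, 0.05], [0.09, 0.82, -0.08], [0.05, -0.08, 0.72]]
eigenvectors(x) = [[-0.98, 0.19, -0.1], [0.17, 0.42, -0.89], [0.13, 0.89, 0.44]]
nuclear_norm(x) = 1.80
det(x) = 0.14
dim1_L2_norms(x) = [0.28, 0.83, 0.73]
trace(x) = 1.80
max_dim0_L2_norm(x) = 0.83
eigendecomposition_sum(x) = [[0.23, -0.04, -0.03], [-0.04, 0.01, 0.01], [-0.03, 0.01, 0.0]] + [[0.03, 0.06, 0.12], [0.06, 0.12, 0.26], [0.12, 0.26, 0.54]] + [[0.01, 0.07, -0.04], [0.07, 0.69, -0.34], [-0.04, -0.34, 0.17]]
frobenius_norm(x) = 1.14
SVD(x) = [[-0.1, 0.19, -0.98], [-0.89, 0.42, 0.17], [0.44, 0.89, 0.13]] @ diag([0.8695451780895994, 0.6926236460306393, 0.23783117587976077]) @ [[-0.1,-0.89,0.44], [0.19,0.42,0.89], [-0.98,0.17,0.13]]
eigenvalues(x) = [0.24, 0.69, 0.87]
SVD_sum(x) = [[0.01, 0.07, -0.04], [0.07, 0.69, -0.34], [-0.04, -0.34, 0.17]] + [[0.03, 0.06, 0.12], [0.06, 0.12, 0.26], [0.12, 0.26, 0.54]] + [[0.23, -0.04, -0.03], [-0.04, 0.01, 0.01], [-0.03, 0.01, 0.00]]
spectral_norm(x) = 0.87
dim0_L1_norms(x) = [0.4, 0.99, 0.85]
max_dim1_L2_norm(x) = 0.83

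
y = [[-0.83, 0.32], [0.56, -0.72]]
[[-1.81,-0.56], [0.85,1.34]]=y @[[2.46, -0.07], [0.73, -1.92]]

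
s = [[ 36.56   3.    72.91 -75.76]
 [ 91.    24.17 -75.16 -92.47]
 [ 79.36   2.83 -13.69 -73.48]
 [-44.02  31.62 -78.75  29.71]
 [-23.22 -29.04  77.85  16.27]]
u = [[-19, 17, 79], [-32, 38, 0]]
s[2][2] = -13.69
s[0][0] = 36.56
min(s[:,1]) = -29.04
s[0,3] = -75.76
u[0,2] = 79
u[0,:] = [-19, 17, 79]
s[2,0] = 79.36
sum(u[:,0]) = -51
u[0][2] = 79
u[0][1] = 17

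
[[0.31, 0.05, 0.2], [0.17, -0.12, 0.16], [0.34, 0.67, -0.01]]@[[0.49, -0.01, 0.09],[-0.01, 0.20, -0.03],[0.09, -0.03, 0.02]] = [[0.17, 0.00, 0.03], [0.10, -0.03, 0.02], [0.16, 0.13, 0.01]]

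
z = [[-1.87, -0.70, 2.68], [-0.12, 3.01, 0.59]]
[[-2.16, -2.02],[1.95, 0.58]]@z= [[4.28,-4.57,-6.98], [-3.72,0.38,5.57]]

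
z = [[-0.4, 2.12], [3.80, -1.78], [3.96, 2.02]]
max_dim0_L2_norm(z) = 5.5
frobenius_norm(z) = 6.48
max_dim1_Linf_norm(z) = 3.96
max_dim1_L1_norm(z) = 5.98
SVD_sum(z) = [[-0.36, -0.01],[3.76, 0.08],[4.0, 0.08]] + [[-0.04, 2.13], [0.04, -1.86], [-0.04, 1.94]]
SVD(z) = [[-0.06, 0.62], [0.68, -0.54], [0.73, 0.57]] @ diag([5.503606424885724, 3.4256556043999202]) @ [[1.0,0.02], [-0.02,1.00]]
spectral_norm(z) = 5.50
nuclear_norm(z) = 8.93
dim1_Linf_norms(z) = [2.12, 3.8, 3.96]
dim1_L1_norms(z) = [2.52, 5.58, 5.98]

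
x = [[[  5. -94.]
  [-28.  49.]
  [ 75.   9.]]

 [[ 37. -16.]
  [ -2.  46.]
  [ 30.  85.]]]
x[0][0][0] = 5.0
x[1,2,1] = 85.0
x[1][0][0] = 37.0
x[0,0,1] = -94.0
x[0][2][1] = 9.0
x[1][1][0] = -2.0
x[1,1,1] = 46.0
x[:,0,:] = [[5.0, -94.0], [37.0, -16.0]]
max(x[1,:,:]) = 85.0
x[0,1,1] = 49.0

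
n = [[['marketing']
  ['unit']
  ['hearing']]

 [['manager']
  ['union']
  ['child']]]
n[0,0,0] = 'marketing'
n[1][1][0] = 'union'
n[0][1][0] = 'unit'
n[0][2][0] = 'hearing'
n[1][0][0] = 'manager'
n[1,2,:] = ['child']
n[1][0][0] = 'manager'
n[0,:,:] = [['marketing'], ['unit'], ['hearing']]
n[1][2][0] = 'child'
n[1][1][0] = 'union'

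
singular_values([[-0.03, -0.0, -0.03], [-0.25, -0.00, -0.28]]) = [0.38, 0.0]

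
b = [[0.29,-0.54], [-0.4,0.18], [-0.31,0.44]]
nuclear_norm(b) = 1.13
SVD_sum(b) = [[0.37,-0.47], [-0.24,0.31], [-0.33,0.42]] + [[-0.08, -0.07], [-0.16, -0.13], [0.02, 0.02]]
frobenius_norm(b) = 0.93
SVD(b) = [[-0.67, -0.46], [0.43, -0.88], [0.60, 0.12]] @ diag([0.8969520996388926, 0.23081796063864374]) @ [[-0.62, 0.79],[0.79, 0.62]]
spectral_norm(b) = 0.90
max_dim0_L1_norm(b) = 1.16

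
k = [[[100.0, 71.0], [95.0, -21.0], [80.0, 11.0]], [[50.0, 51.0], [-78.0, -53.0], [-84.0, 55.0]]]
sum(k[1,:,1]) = 53.0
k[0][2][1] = 11.0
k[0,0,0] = 100.0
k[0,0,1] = 71.0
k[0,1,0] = 95.0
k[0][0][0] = 100.0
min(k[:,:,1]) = -53.0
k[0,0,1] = 71.0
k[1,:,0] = [50.0, -78.0, -84.0]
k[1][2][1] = 55.0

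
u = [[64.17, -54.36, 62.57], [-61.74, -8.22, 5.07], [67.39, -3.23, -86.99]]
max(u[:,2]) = 62.57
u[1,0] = -61.74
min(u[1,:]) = -61.74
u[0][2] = 62.57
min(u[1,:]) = -61.74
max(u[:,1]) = -3.23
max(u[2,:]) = 67.39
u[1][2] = 5.07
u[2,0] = 67.39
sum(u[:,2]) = -19.349999999999994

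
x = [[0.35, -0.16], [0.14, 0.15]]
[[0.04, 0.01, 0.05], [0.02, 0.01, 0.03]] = x@[[0.12, 0.04, 0.17], [0.02, 0.01, 0.03]]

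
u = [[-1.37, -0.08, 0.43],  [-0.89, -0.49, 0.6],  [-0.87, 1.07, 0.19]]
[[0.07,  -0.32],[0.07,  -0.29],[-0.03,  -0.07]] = u@[[-0.05, 0.20], [-0.07, 0.11], [-0.01, -0.09]]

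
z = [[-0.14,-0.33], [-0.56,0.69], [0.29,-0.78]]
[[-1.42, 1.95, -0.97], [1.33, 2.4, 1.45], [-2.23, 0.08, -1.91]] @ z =[[-1.17, 2.57], [-1.11, 0.09], [-0.29, 2.28]]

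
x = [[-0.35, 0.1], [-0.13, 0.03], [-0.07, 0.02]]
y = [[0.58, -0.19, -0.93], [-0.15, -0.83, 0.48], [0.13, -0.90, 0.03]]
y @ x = [[-0.11, 0.03],[0.13, -0.03],[0.07, -0.01]]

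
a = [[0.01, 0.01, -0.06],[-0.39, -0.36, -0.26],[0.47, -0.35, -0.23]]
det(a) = -0.02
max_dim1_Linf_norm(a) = 0.47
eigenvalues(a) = [(0.01+0.18j), (0.01-0.18j), (-0.61+0j)]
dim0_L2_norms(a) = [0.61, 0.5, 0.35]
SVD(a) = [[-0.04,-0.02,-1.00], [-0.06,-1.00,0.02], [-1.0,0.06,0.04]] @ diag([0.630109542978098, 0.5910322878410019, 0.05516156793786271]) @ [[-0.71, 0.59, 0.39], [0.71, 0.57, 0.42], [-0.02, -0.57, 0.82]]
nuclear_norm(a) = 1.28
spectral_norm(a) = 0.63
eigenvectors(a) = [[(0.01-0.29j), (0.01+0.29j), 0.05+0.00j], [(0.55+0.03j), 0.55-0.03j, 0.76+0.00j], [(-0.78+0j), (-0.78-0j), 0.65+0.00j]]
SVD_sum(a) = [[0.02, -0.01, -0.01], [0.03, -0.02, -0.01], [0.45, -0.37, -0.25]] + [[-0.01,-0.01,-0.01],  [-0.42,-0.34,-0.25],  [0.02,0.02,0.01]] + [[0.00, 0.03, -0.05], [-0.0, -0.00, 0.0], [-0.00, -0.00, 0.00]]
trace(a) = -0.58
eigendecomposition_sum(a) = [[(0.01+0.09j), 0.02-0.01j, (-0.02-0j)], [-0.18+0.01j, (0.01+0.03j), 0.00-0.04j], [(0.25-0.02j), -0.01-0.05j, (-0+0.06j)]] + [[0.01-0.09j, (0.02+0.01j), -0.02+0.00j],[(-0.18-0.01j), 0.01-0.03j, 0.04j],[0.25+0.02j, (-0.01+0.05j), -0.00-0.06j]] + [[-0.00+0.00j,(-0.03-0j),(-0.02-0j)], [-0.04+0.00j,-0.38-0.00j,(-0.27-0j)], [-0.03+0.00j,-0.32-0.00j,-0.23-0.00j]]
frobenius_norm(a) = 0.87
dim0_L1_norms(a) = [0.87, 0.72, 0.55]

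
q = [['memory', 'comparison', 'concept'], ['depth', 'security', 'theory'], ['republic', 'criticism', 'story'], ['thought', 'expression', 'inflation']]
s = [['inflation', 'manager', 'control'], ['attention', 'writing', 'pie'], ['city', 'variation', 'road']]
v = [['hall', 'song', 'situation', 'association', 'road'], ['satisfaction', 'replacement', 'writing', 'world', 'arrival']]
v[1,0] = 'satisfaction'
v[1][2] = 'writing'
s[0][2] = 'control'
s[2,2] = 'road'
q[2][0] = 'republic'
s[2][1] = 'variation'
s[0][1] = 'manager'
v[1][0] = 'satisfaction'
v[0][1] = 'song'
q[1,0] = 'depth'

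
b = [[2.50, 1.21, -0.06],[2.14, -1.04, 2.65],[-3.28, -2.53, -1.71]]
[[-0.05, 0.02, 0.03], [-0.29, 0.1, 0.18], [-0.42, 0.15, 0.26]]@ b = [[-0.18, -0.16, 0.00], [-1.10, -0.91, -0.03], [-1.58, -1.32, -0.02]]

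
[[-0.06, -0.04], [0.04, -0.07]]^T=[[-0.06, 0.04],[-0.04, -0.07]]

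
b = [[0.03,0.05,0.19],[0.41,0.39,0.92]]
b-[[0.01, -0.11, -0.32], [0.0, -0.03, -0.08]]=[[0.02, 0.16, 0.51], [0.41, 0.42, 1.00]]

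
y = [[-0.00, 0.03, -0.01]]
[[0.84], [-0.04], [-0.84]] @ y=[[0.0, 0.03, -0.01], [0.0, -0.00, 0.00], [0.00, -0.03, 0.01]]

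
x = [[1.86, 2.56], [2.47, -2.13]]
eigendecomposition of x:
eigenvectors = [[0.9, -0.44], [0.43, 0.90]]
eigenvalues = [3.07, -3.34]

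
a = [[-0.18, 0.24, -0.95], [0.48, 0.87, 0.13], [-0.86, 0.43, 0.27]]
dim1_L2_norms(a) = [1.0, 1.0, 1.0]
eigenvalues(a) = [(-1+0j), (0.98+0.2j), (0.98-0.2j)]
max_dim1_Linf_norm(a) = 0.95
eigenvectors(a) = [[-0.76+0.00j, (-0.13-0.43j), (-0.13+0.43j)], [0.24+0.00j, -0.69+0.00j, (-0.69-0j)], [(-0.6+0j), (-0.11+0.56j), -0.11-0.56j]]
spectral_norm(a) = 1.00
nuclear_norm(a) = 3.00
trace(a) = 0.96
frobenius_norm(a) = 1.73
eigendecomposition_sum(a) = [[-0.59+0.00j, (0.18-0j), (-0.46-0j)], [0.18-0.00j, -0.06+0.00j, (0.14+0j)], [(-0.46+0j), 0.14-0.00j, (-0.36-0j)]] + [[(0.2+0.04j), (0.03+0.31j), (-0.25+0.07j)], [(0.15-0.28j), 0.46+0.09j, -0.01+0.39j], [(-0.2-0.16j), (0.14-0.36j), 0.31+0.07j]] + [[(0.2-0.04j), 0.03-0.31j, (-0.25-0.07j)], [0.15+0.28j, (0.46-0.09j), (-0.01-0.39j)], [(-0.2+0.16j), (0.14+0.36j), (0.31-0.07j)]]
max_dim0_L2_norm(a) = 1.0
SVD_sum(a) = [[-0.1, -0.07, -0.01], [0.73, 0.53, 0.11], [-0.32, -0.24, -0.05]] + [[-0.14, 0.19, 0.02], [-0.25, 0.34, 0.03], [-0.52, 0.70, 0.06]] + [[0.06, 0.12, -0.95], [0.0, 0.00, -0.01], [-0.02, -0.03, 0.26]]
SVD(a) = [[-0.12, -0.24, -0.96],[0.91, -0.42, -0.01],[-0.40, -0.88, 0.27]] @ diag([1.002967782481067, 0.9980375968108308, 0.99603041251614]) @ [[0.80, 0.59, 0.12], [0.60, -0.80, -0.07], [-0.06, -0.12, 0.99]]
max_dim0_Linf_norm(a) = 0.95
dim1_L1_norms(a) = [1.37, 1.48, 1.56]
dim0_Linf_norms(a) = [0.86, 0.87, 0.95]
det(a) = -1.00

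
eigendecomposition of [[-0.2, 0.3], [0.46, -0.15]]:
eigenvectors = [[-0.65, -0.60], [0.76, -0.80]]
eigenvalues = [-0.55, 0.2]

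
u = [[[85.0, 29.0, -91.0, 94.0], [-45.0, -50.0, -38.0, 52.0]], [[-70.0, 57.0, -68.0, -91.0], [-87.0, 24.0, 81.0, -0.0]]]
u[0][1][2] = -38.0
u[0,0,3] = 94.0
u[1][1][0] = -87.0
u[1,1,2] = 81.0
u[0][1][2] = -38.0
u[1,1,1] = 24.0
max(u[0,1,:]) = 52.0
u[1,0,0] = -70.0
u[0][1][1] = -50.0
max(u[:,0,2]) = -68.0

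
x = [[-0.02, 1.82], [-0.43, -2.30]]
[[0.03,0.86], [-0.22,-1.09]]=x@ [[0.41, 0.02], [0.02, 0.47]]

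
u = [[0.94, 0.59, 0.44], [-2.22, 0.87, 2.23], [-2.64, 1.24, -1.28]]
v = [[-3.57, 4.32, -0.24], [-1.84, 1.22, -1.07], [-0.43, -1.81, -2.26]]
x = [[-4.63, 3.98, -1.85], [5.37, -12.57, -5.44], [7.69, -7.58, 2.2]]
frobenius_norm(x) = 19.46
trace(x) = -15.00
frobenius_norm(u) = 4.71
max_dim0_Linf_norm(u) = 2.64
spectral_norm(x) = 18.22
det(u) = -9.00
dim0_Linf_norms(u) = [2.64, 1.24, 2.23]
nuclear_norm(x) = 25.05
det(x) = 1.92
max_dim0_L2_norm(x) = 15.21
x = u @ v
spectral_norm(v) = 6.10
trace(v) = -4.61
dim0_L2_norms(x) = [10.46, 15.21, 6.15]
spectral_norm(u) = 3.85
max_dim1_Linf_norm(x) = 12.57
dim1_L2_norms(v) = [5.61, 2.45, 2.93]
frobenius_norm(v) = 6.79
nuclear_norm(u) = 7.33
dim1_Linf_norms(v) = [4.32, 1.84, 2.26]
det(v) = -0.14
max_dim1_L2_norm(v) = 5.61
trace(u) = 0.53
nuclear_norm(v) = 9.09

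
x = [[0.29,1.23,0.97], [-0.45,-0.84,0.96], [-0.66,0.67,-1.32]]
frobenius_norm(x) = 2.64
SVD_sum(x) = [[0.1, -0.18, 0.51], [0.19, -0.35, 1.01], [-0.28, 0.51, -1.45]] + [[0.37,1.37,0.41], [-0.16,-0.58,-0.17], [0.02,0.08,0.02]] + [[-0.18,0.04,0.05], [-0.49,0.09,0.13], [-0.4,0.08,0.11]]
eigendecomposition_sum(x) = [[(0.15+0.53j), (0.6-0.01j), 0.51-0.03j], [(-0.29+0.05j), (-0.03+0.32j), (-0.02+0.28j)], [-0.25-0.04j, -0.11+0.25j, (-0.09+0.22j)]] + [[(0.15-0.53j), (0.6+0.01j), 0.51+0.03j], [-0.29-0.05j, (-0.03-0.32j), (-0.02-0.28j)], [(-0.25+0.04j), -0.11-0.25j, (-0.09-0.22j)]] + [[-0.01-0.00j,(0.04-0j),-0.05-0.00j], [(0.14+0j),-0.77+0.00j,0.99+0.00j], [(-0.16-0j),0.89-0.00j,-1.15-0.00j]]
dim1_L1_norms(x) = [2.49, 2.25, 2.65]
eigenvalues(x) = [(0.03+1.07j), (0.03-1.07j), (-1.93+0j)]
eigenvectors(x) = [[0.81+0.00j, (0.81-0j), (0.03+0j)],[(-0.05+0.44j), (-0.05-0.44j), -0.65+0.00j],[-0.15+0.34j, -0.15-0.34j, 0.76+0.00j]]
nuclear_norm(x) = 4.28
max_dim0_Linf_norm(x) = 1.32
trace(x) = -1.87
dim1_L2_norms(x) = [1.59, 1.35, 1.62]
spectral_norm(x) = 1.98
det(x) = -2.21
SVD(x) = [[-0.28, 0.92, 0.28], [-0.55, -0.39, 0.74], [0.79, 0.05, 0.61]] @ diag([1.979754243993328, 1.6116522823977981, 0.6911223148129226]) @ [[-0.18, 0.33, -0.93],[0.25, 0.93, 0.28],[-0.95, 0.18, 0.25]]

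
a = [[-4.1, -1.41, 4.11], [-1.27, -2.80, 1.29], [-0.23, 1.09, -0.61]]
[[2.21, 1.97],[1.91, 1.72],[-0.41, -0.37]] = a @ [[-0.45, -0.40], [-0.52, -0.47], [-0.09, -0.08]]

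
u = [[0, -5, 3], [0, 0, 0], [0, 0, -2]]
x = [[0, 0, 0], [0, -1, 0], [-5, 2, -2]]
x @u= [[0, 0, 0], [0, 0, 0], [0, 25, -11]]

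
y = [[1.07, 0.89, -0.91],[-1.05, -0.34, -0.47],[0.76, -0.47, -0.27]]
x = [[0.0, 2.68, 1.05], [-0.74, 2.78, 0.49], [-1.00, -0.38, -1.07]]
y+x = [[1.07, 3.57, 0.14], [-1.79, 2.44, 0.02], [-0.24, -0.85, -1.34]]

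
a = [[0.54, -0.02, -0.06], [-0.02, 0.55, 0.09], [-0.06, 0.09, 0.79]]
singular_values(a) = [0.83, 0.53, 0.52]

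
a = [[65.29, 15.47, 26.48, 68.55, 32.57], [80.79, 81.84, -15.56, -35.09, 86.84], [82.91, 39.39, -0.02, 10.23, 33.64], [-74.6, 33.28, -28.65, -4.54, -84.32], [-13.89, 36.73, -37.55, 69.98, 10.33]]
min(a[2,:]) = -0.02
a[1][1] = 81.84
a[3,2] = -28.65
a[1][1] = 81.84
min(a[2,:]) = -0.02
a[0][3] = 68.55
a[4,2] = -37.55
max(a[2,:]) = 82.91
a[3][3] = -4.54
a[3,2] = -28.65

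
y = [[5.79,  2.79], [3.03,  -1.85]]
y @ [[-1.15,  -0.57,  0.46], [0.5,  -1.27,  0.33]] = [[-5.26,-6.84,3.58], [-4.41,0.62,0.78]]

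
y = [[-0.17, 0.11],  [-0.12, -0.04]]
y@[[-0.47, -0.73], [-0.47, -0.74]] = [[0.03, 0.04],[0.08, 0.12]]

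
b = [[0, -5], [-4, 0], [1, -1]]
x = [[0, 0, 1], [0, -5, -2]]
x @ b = [[1, -1], [18, 2]]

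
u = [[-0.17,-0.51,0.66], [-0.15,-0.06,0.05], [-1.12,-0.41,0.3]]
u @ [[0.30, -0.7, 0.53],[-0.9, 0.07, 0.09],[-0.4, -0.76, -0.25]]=[[0.14,-0.42,-0.3],  [-0.01,0.06,-0.1],  [-0.09,0.53,-0.71]]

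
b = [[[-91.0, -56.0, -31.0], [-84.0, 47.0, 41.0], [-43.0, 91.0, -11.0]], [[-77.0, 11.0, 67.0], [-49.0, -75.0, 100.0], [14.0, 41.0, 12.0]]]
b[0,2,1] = 91.0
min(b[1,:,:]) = -77.0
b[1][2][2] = 12.0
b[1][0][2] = 67.0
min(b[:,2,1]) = 41.0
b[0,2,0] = -43.0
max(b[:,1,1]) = 47.0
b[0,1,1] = 47.0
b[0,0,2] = -31.0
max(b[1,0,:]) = 67.0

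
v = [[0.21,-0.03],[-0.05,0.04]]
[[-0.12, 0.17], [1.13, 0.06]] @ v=[[-0.03, 0.01], [0.23, -0.03]]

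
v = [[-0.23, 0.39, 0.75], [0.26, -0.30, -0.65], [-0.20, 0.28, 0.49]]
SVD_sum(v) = [[-0.27, 0.38, 0.74], [0.23, -0.33, -0.65], [-0.18, 0.26, 0.51]] + [[0.03,  0.02,  0.00], [0.03,  0.02,  0.0], [-0.01,  -0.0,  -0.0]] + [[0.00, -0.01, 0.00], [-0.01, 0.01, -0.01], [-0.01, 0.02, -0.02]]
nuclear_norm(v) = 1.40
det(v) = 0.00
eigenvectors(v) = [[-0.64+0.00j, (-0.64-0j), (0.85+0j)], [0.58+0.07j, (0.58-0.07j), (0.53+0j)], [-0.46-0.21j, (-0.46+0.21j), 0.05+0.00j]]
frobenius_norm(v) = 1.31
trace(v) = -0.04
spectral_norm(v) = 1.30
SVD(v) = [[-0.67, -0.70, -0.25], [0.58, -0.70, 0.41], [-0.46, 0.13, 0.88]] @ diag([1.3045441778787334, 0.054396660272021016, 0.036131583330232094]) @ [[0.3, -0.43, -0.85], [-0.88, -0.47, -0.08], [-0.37, 0.77, -0.52]]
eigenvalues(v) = [(-0.05+0.21j), (-0.05-0.21j), (0.06+0j)]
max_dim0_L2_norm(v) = 1.11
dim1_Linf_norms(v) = [0.75, 0.65, 0.49]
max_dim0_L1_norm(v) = 1.89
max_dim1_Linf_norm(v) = 0.75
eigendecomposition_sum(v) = [[(-0.13+0.02j), (0.17-0.04j), (0.37+0.06j)], [0.12-0.01j, (-0.16+0.02j), (-0.33-0.09j)], [-0.10-0.03j, (0.14+0.03j), 0.24+0.16j]] + [[-0.13-0.02j, (0.17+0.04j), 0.37-0.06j], [0.12+0.01j, (-0.16-0.02j), -0.33+0.09j], [(-0.1+0.03j), (0.14-0.03j), 0.24-0.16j]] + [[0.03+0.00j, (0.04-0j), 0.01-0.00j], [0.02+0.00j, 0.03-0.00j, (0.01-0j)], [0.00+0.00j, -0j, -0j]]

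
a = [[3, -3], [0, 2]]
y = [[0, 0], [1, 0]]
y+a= [[3, -3], [1, 2]]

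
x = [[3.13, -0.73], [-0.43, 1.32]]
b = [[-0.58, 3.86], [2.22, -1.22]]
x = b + [[3.71,  -4.59], [-2.65,  2.54]]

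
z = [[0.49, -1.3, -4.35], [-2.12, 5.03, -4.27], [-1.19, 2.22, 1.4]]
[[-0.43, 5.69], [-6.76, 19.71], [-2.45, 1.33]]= z @ [[2.68, 3.01], [0.1, 3.48], [0.37, -2.01]]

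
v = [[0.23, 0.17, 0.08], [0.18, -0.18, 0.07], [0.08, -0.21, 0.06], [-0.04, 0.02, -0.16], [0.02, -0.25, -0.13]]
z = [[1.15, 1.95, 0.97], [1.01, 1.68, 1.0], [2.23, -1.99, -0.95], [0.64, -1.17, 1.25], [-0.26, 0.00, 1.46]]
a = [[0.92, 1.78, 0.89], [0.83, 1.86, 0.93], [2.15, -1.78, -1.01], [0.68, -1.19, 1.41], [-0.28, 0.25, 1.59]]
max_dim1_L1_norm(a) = 4.94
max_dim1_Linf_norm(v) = 0.25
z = v + a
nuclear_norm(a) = 8.46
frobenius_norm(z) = 5.13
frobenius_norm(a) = 5.02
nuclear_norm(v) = 0.93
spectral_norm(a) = 3.72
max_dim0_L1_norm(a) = 6.86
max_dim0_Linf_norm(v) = 0.25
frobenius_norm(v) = 0.57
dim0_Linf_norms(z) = [2.23, 1.99, 1.46]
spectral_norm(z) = 3.77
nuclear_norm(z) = 8.62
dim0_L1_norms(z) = [5.29, 6.79, 5.63]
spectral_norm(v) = 0.42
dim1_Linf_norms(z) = [1.95, 1.68, 2.23, 1.25, 1.46]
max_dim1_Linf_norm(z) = 2.23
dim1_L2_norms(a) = [2.19, 2.24, 2.97, 1.97, 1.63]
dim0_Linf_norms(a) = [2.15, 1.86, 1.59]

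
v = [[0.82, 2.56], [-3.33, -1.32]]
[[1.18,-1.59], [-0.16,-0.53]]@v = [[6.26, 5.12], [1.63, 0.29]]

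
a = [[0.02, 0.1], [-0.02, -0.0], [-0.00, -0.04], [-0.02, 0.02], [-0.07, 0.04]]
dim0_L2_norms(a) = [0.08, 0.12]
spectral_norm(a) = 0.12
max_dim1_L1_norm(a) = 0.12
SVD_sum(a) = [[-0.01, 0.09], [-0.00, 0.00], [0.01, -0.04], [-0.00, 0.02], [-0.01, 0.05]] + [[0.03, 0.01],[-0.02, -0.0],[-0.01, -0.0],[-0.02, -0.0],[-0.06, -0.01]]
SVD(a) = [[-0.82, 0.46],  [-0.03, -0.26],  [0.34, -0.08],  [-0.19, -0.22],  [-0.43, -0.82]] @ diag([0.11741942524353459, 0.07689394368529939]) @ [[0.15, -0.99], [0.99, 0.15]]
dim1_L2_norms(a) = [0.1, 0.02, 0.04, 0.03, 0.08]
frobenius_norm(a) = 0.14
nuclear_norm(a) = 0.19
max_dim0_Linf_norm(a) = 0.1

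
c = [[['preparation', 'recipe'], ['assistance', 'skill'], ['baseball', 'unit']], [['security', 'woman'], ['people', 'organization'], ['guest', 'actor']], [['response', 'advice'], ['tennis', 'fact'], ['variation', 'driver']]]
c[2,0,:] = ['response', 'advice']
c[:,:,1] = [['recipe', 'skill', 'unit'], ['woman', 'organization', 'actor'], ['advice', 'fact', 'driver']]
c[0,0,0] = 'preparation'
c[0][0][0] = 'preparation'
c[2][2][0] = 'variation'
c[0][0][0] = 'preparation'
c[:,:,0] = [['preparation', 'assistance', 'baseball'], ['security', 'people', 'guest'], ['response', 'tennis', 'variation']]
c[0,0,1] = 'recipe'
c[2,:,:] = [['response', 'advice'], ['tennis', 'fact'], ['variation', 'driver']]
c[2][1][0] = 'tennis'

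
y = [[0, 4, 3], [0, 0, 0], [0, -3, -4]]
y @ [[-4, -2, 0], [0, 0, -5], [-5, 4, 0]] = [[-15, 12, -20], [0, 0, 0], [20, -16, 15]]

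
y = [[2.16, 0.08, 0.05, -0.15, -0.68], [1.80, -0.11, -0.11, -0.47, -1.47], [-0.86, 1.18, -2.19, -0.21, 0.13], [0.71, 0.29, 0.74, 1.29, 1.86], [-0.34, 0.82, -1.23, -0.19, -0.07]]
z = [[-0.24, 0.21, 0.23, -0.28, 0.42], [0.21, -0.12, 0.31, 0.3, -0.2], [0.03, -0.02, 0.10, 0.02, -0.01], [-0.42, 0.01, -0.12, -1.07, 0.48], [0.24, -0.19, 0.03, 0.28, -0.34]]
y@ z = [[-0.6, 0.57, 0.52, -0.61, 1.05], [-0.61, 0.67, 0.38, -0.45, 1.05], [0.51, -0.31, -0.02, 0.81, -0.72], [-0.18, -0.24, 0.23, -0.96, 0.22], [0.28, -0.13, 0.07, 0.5, -0.36]]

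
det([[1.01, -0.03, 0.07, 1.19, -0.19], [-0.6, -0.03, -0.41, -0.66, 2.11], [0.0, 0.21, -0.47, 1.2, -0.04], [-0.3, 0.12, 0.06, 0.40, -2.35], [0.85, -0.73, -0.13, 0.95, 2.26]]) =0.108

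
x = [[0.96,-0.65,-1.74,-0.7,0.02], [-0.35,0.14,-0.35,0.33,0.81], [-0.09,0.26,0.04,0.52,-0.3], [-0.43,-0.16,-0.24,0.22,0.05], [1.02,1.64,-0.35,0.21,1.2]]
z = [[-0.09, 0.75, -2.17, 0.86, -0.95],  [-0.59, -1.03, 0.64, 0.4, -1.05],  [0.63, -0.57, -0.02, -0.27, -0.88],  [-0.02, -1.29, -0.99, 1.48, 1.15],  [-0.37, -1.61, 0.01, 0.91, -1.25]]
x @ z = [[-0.79,3.25,-1.77,0.02,0.47], [-0.58,-1.94,0.54,1.08,-0.14], [-0.02,-0.55,-0.16,0.51,0.75], [-0.04,-0.39,0.62,0.00,0.98], [-1.73,-2.93,-1.35,3.03,-3.64]]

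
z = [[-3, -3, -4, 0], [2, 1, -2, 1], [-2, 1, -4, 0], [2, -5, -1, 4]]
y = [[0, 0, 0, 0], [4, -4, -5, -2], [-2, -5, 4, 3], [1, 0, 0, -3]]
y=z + [[3, 3, 4, 0], [2, -5, -3, -3], [0, -6, 8, 3], [-1, 5, 1, -7]]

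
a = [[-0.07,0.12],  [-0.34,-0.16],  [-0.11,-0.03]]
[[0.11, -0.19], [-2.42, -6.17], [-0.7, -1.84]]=a @ [[5.25,  14.83], [3.94,  7.07]]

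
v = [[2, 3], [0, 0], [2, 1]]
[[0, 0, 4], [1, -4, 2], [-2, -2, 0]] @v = [[8, 4], [6, 5], [-4, -6]]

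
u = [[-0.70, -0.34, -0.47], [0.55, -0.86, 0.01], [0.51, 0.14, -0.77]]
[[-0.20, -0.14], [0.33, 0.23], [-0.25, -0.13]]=u @ [[0.16, 0.14], [-0.28, -0.18], [0.38, 0.23]]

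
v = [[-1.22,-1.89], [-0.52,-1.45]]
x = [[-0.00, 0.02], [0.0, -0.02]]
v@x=[[0.0, 0.01], [0.00, 0.02]]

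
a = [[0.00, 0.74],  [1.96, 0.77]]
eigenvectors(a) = [[-0.64, -0.41], [0.77, -0.91]]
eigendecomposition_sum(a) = [[-0.57, 0.26], [0.68, -0.31]] + [[0.57,0.48], [1.28,1.08]]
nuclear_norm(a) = 2.81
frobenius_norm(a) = 2.23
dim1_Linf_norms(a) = [0.74, 1.96]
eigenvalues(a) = [-0.88, 1.65]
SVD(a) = [[-0.14, -0.99], [-0.99, 0.14]] @ diag([2.125160698408247, 0.6824895647121438]) @ [[-0.91, -0.41],  [0.41, -0.91]]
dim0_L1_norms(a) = [1.96, 1.51]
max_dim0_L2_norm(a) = 1.96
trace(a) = 0.77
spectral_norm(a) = 2.13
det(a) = -1.45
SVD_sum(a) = [[0.28, 0.12], [1.92, 0.86]] + [[-0.28, 0.62],[0.04, -0.09]]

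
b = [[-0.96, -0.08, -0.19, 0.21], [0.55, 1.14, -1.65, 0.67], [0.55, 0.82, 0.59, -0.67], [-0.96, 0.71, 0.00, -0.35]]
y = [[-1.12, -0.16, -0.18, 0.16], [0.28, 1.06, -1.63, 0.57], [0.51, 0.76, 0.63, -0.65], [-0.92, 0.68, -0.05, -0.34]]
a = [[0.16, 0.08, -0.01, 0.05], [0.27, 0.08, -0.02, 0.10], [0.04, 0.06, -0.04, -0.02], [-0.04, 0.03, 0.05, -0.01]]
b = y + a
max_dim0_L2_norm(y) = 1.76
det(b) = 0.35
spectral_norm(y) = 2.07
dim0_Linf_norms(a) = [0.27, 0.08, 0.05, 0.1]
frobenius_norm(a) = 0.37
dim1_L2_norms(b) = [1.0, 2.18, 1.33, 1.24]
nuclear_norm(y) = 5.05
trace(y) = 0.23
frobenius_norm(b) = 3.02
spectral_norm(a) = 0.36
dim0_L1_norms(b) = [3.02, 2.75, 2.43, 1.9]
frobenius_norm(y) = 2.93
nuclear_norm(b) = 5.19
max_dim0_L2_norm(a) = 0.32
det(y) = 0.22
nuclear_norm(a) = 0.49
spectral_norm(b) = 2.19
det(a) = -0.00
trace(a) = 0.19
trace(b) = 0.42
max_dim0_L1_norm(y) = 2.83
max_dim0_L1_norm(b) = 3.02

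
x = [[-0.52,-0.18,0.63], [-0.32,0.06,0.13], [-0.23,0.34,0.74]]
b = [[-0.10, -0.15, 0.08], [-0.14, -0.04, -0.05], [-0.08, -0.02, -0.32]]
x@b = [[0.03,  0.07,  -0.23], [0.01,  0.04,  -0.07], [-0.08,  0.01,  -0.27]]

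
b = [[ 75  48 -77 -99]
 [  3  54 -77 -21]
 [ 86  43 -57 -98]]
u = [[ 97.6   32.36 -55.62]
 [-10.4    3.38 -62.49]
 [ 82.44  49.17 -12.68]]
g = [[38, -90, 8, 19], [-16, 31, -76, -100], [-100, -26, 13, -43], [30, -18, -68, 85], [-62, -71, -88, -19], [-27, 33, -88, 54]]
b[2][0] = 86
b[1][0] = 3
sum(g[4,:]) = -240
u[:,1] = [32.36, 3.38, 49.17]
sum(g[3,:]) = 29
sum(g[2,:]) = -156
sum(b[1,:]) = -41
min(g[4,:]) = -88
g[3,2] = -68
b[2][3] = -98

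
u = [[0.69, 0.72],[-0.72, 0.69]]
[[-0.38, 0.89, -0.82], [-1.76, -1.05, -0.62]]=u @[[1.01, 1.38, -0.12], [-1.5, -0.08, -1.03]]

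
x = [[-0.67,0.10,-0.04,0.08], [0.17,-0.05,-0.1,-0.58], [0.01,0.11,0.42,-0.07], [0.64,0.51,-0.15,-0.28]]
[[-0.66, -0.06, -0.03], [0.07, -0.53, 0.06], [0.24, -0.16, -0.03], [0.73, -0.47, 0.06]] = x @[[1.01, 0.13, 0.04], [0.33, -0.55, -0.0], [0.48, -0.07, -0.09], [0.06, 1.02, -0.07]]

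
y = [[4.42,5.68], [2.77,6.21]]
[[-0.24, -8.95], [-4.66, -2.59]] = y @[[2.13, -3.49], [-1.7, 1.14]]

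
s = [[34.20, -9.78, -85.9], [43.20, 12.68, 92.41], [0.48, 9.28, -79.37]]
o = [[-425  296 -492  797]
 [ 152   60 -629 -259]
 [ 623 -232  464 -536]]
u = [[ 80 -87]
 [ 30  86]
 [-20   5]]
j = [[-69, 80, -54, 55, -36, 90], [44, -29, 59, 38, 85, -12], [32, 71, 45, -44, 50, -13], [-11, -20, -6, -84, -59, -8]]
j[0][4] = -36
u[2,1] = 5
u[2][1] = 5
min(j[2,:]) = -44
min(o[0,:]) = -492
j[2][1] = 71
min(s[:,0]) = 0.48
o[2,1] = -232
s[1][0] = 43.2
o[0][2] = -492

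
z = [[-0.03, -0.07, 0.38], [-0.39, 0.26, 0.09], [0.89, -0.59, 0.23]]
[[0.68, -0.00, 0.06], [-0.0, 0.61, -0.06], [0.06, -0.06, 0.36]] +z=[[0.65,-0.07,0.44], [-0.39,0.87,0.03], [0.95,-0.65,0.59]]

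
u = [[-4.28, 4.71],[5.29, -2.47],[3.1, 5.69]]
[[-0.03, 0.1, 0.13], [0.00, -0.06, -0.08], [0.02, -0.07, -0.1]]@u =[[1.06, 0.35],[-0.57, -0.31],[-0.77, -0.30]]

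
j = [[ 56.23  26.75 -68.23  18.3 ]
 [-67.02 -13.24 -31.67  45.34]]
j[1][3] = 45.34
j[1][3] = 45.34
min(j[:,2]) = -68.23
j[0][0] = 56.23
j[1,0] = -67.02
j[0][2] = -68.23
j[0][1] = 26.75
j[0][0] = 56.23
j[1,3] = 45.34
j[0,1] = 26.75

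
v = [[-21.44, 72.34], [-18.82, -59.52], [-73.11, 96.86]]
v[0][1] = 72.34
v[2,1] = 96.86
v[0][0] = -21.44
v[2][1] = 96.86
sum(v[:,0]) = -113.37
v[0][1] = 72.34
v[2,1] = 96.86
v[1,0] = -18.82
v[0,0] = -21.44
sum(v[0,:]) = 50.900000000000006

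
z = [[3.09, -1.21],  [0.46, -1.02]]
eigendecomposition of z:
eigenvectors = [[0.99,0.29], [0.12,0.96]]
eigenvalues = [2.95, -0.88]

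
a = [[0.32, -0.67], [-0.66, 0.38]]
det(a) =-0.321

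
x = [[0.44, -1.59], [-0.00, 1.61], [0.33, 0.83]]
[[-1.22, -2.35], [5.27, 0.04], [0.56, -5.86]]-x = [[-1.66,-0.76], [5.27,-1.57], [0.23,-6.69]]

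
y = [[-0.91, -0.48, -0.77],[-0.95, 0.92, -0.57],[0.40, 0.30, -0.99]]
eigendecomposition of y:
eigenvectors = [[-0.26+0.00j, -0.73+0.00j, -0.73-0.00j], [(0.96+0j), (-0.34+0.05j), -0.34-0.05j], [(0.09+0j), (0.08+0.59j), (0.08-0.59j)]]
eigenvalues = [(1.12+0j), (-1.05+0.66j), (-1.05-0.66j)]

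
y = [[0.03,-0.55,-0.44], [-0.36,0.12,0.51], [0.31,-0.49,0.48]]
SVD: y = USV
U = [[-0.76, 0.13, 0.64], [0.65, 0.18, 0.74], [-0.02, 0.98, -0.22]]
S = [0.87, 0.77, 0.35]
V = [[-0.30,0.58,0.76], [0.32,-0.69,0.65], [-0.90,-0.44,-0.02]]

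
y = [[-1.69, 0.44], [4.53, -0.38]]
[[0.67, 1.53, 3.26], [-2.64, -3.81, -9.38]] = y @ [[-0.67,-0.81,-2.14], [-1.04,0.36,-0.82]]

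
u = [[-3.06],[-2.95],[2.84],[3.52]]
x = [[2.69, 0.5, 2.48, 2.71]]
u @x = [[-8.23,-1.53,-7.59,-8.29], [-7.94,-1.48,-7.32,-7.99], [7.64,1.42,7.04,7.70], [9.47,1.76,8.73,9.54]]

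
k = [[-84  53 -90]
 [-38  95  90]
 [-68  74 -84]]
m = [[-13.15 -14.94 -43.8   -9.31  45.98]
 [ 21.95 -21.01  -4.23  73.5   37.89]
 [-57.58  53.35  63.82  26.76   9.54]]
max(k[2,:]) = 74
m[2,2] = 63.82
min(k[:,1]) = 53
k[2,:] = [-68, 74, -84]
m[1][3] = 73.5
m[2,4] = 9.54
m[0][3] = -9.31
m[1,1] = -21.01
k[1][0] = -38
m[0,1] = -14.94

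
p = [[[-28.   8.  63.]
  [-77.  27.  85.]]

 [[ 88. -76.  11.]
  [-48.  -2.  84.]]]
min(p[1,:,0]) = -48.0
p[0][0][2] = 63.0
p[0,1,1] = 27.0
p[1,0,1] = -76.0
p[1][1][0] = -48.0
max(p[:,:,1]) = 27.0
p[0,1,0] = -77.0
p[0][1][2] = 85.0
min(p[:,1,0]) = -77.0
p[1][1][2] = 84.0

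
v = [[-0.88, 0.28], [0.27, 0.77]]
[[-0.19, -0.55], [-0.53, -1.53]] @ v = [[0.02,-0.48], [0.05,-1.33]]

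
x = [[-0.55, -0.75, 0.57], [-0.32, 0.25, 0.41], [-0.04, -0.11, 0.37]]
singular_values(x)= [1.16, 0.54, 0.2]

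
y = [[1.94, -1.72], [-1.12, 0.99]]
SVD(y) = [[-0.87, 0.50], [0.50, 0.87]] @ diag([2.99274059084094, 0.0019380229672263636]) @ [[-0.75, 0.66], [-0.66, -0.75]]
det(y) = -0.01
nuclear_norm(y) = 2.99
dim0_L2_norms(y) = [2.24, 1.98]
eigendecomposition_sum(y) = [[1.94, -1.72], [-1.12, 0.99]] + [[-0.0, -0.0], [-0.00, -0.0]]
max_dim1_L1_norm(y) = 3.66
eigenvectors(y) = [[0.87, 0.66], [-0.50, 0.75]]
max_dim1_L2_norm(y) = 2.59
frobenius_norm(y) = 2.99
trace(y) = 2.93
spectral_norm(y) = 2.99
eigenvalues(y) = [2.93, -0.0]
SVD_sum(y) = [[1.94,  -1.72], [-1.12,  0.99]] + [[-0.00, -0.0], [-0.0, -0.0]]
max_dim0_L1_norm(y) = 3.06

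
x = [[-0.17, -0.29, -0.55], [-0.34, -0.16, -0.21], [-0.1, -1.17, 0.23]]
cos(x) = [[0.91, -0.35, -0.01], [-0.06, 0.82, -0.08], [-0.19, 0.04, 0.83]]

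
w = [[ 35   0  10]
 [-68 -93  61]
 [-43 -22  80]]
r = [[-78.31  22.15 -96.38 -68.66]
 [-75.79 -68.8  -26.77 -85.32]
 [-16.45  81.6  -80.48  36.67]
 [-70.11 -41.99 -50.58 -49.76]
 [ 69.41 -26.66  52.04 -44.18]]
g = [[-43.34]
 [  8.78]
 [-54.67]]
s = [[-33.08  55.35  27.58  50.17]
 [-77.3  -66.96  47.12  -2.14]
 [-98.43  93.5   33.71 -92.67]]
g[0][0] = -43.34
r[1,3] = -85.32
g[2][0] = -54.67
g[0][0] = -43.34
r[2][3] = 36.67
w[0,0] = 35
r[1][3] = -85.32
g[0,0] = -43.34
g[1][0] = 8.78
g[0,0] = -43.34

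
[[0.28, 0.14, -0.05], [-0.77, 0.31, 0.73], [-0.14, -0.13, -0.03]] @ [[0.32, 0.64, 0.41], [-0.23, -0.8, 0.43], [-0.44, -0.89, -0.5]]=[[0.08, 0.11, 0.2], [-0.64, -1.39, -0.55], [-0.0, 0.04, -0.1]]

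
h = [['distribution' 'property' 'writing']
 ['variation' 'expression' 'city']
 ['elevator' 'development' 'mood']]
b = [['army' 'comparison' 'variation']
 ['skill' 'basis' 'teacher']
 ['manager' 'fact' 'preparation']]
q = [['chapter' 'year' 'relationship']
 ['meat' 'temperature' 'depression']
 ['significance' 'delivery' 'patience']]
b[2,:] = ['manager', 'fact', 'preparation']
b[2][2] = 'preparation'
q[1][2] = 'depression'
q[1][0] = 'meat'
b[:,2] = ['variation', 'teacher', 'preparation']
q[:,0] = ['chapter', 'meat', 'significance']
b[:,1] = ['comparison', 'basis', 'fact']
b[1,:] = ['skill', 'basis', 'teacher']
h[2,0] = 'elevator'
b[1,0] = 'skill'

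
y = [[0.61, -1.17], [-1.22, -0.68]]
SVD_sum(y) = [[-0.24, -0.21], [-1.02, -0.90]] + [[0.85, -0.96], [-0.20, 0.22]]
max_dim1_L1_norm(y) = 1.9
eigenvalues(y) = [1.32, -1.39]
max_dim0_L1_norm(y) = 1.85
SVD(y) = [[0.23, 0.97], [0.97, -0.23]] @ diag([1.4009696521961013, 1.3149463995256747]) @ [[-0.75, -0.66], [0.66, -0.75]]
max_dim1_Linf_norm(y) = 1.22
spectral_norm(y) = 1.40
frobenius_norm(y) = 1.92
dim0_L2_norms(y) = [1.36, 1.35]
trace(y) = -0.07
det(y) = -1.84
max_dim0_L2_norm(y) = 1.36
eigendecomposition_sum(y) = [[0.98, -0.57], [-0.59, 0.35]] + [[-0.37, -0.6], [-0.63, -1.03]]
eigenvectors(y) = [[0.85, 0.5], [-0.52, 0.86]]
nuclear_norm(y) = 2.72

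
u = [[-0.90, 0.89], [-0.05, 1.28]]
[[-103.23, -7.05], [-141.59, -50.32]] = u @[[5.53,-32.29], [-110.4,-40.57]]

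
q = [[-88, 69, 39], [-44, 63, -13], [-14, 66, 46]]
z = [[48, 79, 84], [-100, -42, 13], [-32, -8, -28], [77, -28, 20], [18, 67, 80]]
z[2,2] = -28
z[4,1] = 67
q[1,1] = 63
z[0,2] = 84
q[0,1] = 69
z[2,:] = [-32, -8, -28]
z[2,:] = [-32, -8, -28]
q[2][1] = 66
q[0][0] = -88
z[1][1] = -42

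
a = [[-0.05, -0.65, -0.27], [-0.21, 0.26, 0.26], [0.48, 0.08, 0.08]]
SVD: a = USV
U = [[0.89, 0.05, 0.46],[-0.43, 0.43, 0.79],[-0.16, -0.90, 0.40]]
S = [0.79, 0.53, 0.13]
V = [[-0.04, -0.89, -0.46], [-1.00, 0.02, 0.05], [0.04, -0.46, 0.89]]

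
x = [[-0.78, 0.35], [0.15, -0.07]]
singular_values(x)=[0.87, 0.0]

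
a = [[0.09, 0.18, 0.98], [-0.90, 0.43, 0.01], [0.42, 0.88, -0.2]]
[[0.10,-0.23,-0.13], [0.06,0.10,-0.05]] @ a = [[0.16, -0.2, 0.12], [-0.11, 0.01, 0.07]]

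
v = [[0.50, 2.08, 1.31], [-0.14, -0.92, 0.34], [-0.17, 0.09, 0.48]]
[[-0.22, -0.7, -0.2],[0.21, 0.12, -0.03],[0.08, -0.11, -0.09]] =v@ [[-0.18, -0.04, 0.14], [-0.15, -0.2, -0.04], [0.14, -0.2, -0.14]]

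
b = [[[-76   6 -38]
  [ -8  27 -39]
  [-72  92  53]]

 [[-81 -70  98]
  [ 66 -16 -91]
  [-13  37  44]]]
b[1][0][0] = -81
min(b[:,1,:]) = -91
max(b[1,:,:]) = 98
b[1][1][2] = -91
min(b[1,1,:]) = -91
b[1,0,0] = -81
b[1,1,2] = -91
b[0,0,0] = -76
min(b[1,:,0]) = -81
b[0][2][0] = -72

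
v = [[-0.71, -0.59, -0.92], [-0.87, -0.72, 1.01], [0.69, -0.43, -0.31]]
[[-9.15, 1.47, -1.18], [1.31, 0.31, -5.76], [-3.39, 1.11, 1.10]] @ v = [[4.40, 4.85, 10.27], [-5.17, 1.48, 0.89], [2.2, 0.73, 3.90]]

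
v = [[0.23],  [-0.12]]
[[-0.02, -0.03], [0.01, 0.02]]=v @ [[-0.08, -0.15]]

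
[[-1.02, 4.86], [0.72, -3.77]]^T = [[-1.02, 0.72], [4.86, -3.77]]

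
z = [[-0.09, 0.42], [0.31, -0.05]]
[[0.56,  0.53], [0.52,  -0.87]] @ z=[[0.11, 0.21], [-0.32, 0.26]]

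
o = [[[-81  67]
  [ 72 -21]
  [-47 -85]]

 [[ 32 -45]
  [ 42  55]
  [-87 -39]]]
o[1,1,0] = 42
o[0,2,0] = -47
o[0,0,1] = 67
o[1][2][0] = -87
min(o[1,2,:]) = -87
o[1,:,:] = [[32, -45], [42, 55], [-87, -39]]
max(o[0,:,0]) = 72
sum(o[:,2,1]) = -124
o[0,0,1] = 67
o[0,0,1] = 67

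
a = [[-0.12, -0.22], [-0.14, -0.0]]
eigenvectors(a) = [[-0.87, 0.67], [-0.50, -0.74]]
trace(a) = -0.12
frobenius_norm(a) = 0.29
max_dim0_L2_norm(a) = 0.22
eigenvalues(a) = [-0.25, 0.13]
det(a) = -0.03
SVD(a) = [[-0.95, -0.32], [-0.32, 0.95]] @ diag([0.26184768511938256, 0.11762563410082298]) @ [[0.61,  0.79], [-0.79,  0.61]]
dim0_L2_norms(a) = [0.18, 0.22]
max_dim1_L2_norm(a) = 0.25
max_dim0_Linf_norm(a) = 0.22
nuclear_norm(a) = 0.38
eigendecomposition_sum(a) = [[-0.16,-0.15], [-0.09,-0.08]] + [[0.04, -0.07],[-0.05, 0.08]]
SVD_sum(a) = [[-0.15, -0.20], [-0.05, -0.07]] + [[0.03, -0.02],  [-0.09, 0.07]]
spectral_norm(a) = 0.26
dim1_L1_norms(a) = [0.34, 0.14]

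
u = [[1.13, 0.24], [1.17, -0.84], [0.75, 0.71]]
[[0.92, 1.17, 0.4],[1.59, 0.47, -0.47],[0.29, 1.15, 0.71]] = u@[[0.94, 0.89, 0.18], [-0.58, 0.68, 0.81]]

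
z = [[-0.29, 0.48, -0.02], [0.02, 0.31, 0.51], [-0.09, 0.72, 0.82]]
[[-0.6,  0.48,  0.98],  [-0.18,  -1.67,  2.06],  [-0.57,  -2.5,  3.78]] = z@[[0.33, 0.79, -0.36], [-1.04, 1.3, 1.95], [0.26, -4.1, 2.86]]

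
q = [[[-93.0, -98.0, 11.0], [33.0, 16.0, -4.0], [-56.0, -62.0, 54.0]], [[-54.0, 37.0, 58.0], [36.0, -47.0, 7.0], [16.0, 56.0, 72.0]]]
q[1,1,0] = 36.0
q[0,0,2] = 11.0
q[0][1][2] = -4.0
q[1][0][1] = 37.0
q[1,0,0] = -54.0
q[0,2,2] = 54.0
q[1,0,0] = -54.0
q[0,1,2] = -4.0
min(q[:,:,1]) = -98.0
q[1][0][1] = 37.0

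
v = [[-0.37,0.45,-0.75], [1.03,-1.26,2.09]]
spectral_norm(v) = 2.81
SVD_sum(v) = [[-0.37, 0.45, -0.75], [1.03, -1.26, 2.09]] + [[-0.00,-0.00,-0.00], [-0.0,-0.00,-0.0]]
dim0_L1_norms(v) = [1.4, 1.71, 2.84]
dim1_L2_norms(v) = [0.95, 2.65]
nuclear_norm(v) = 2.82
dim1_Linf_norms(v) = [0.75, 2.09]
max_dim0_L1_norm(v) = 2.84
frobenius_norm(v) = 2.81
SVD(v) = [[-0.34, 0.94], [0.94, 0.34]] @ diag([2.8139823100445356, 0.0018864666480120308]) @ [[0.39, -0.48, 0.79],[-0.36, -0.87, -0.34]]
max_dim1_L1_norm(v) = 4.38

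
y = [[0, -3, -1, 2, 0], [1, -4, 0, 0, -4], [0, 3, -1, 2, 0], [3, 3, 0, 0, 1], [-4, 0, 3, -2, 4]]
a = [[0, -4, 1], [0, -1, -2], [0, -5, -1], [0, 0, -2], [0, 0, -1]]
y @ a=[[0, 8, 3], [0, 0, 13], [0, 2, -9], [0, -15, -4], [0, 1, -7]]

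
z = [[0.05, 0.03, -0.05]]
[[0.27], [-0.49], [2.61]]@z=[[0.01, 0.01, -0.01], [-0.02, -0.01, 0.02], [0.13, 0.08, -0.13]]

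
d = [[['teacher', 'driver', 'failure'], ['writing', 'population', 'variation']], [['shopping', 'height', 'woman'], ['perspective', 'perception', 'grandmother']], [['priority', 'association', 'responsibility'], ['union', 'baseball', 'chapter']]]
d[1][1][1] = 'perception'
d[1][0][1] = 'height'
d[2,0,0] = 'priority'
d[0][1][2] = 'variation'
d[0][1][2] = 'variation'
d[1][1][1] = 'perception'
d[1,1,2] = 'grandmother'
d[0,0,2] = 'failure'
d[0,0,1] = 'driver'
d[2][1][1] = 'baseball'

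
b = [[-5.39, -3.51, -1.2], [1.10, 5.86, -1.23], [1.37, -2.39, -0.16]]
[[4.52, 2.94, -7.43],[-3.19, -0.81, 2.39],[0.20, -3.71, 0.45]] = b@[[-0.58,-1.42,1.01], [-0.42,0.59,0.35], [0.07,2.20,0.63]]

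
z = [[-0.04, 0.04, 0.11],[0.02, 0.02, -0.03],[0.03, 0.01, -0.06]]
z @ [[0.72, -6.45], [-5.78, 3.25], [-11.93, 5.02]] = [[-1.57, 0.94], [0.26, -0.21], [0.68, -0.46]]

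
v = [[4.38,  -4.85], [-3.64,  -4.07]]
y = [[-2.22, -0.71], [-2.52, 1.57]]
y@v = [[-7.14, 13.66], [-16.75, 5.83]]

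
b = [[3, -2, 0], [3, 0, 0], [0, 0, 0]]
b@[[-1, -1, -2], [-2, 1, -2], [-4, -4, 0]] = [[1, -5, -2], [-3, -3, -6], [0, 0, 0]]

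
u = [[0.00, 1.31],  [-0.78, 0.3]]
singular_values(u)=[1.36, 0.75]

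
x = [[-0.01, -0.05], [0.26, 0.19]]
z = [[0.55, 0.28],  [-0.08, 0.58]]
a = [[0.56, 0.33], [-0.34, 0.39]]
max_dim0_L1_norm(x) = 0.27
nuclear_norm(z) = 1.19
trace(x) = 0.18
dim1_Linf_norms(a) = [0.56, 0.39]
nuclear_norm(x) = 0.36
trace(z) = 1.13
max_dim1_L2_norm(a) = 0.65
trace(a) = 0.95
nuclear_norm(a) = 1.16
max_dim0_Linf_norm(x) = 0.26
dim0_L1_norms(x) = [0.27, 0.24]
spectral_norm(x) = 0.32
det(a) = 0.33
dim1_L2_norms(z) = [0.62, 0.59]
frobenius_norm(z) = 0.85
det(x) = 0.01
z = a + x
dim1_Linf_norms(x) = [0.05, 0.26]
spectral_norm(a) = 0.67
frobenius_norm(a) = 0.83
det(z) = 0.34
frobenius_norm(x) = 0.33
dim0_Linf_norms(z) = [0.55, 0.58]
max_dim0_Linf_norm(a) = 0.56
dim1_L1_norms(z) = [0.83, 0.66]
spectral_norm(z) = 0.69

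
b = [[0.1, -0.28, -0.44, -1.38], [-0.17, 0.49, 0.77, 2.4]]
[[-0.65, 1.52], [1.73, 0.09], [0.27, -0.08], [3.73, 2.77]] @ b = [[-0.32, 0.93, 1.46, 4.54],[0.16, -0.44, -0.69, -2.17],[0.04, -0.11, -0.18, -0.56],[-0.10, 0.31, 0.49, 1.50]]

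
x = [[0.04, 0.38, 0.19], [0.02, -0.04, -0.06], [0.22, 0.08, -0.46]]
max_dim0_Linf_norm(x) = 0.46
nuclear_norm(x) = 0.95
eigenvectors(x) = [[0.38, -0.93, 0.86], [-0.12, 0.02, -0.33], [-0.92, -0.36, 0.38]]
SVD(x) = [[0.42, 0.90, -0.12], [-0.13, -0.07, -0.99], [-0.90, 0.43, 0.09]] @ diag([0.5413235662304031, 0.401283195706045, 0.006371301871876333]) @ [[-0.34, 0.17, 0.93], [0.32, 0.94, -0.06], [-0.88, 0.28, -0.38]]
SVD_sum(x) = [[-0.08, 0.04, 0.21], [0.02, -0.01, -0.06], [0.16, -0.08, -0.45]] + [[0.12, 0.34, -0.02], [-0.01, -0.03, 0.0], [0.06, 0.16, -0.01]] + [[0.00, -0.00, 0.00], [0.01, -0.00, 0.0], [-0.0, 0.0, -0.00]]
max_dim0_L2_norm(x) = 0.5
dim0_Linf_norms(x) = [0.22, 0.38, 0.46]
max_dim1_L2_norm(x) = 0.52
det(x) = 0.00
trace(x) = -0.46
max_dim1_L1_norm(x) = 0.76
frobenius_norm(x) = 0.67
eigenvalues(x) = [-0.54, 0.11, -0.02]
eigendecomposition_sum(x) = [[-0.07, 0.03, 0.19],[0.02, -0.01, -0.06],[0.18, -0.06, -0.46]] + [[0.11, 0.29, 0.01], [-0.00, -0.01, -0.0], [0.04, 0.11, 0.00]] + [[0.00, 0.07, -0.01],[-0.0, -0.03, 0.00],[0.00, 0.03, -0.0]]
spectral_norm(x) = 0.54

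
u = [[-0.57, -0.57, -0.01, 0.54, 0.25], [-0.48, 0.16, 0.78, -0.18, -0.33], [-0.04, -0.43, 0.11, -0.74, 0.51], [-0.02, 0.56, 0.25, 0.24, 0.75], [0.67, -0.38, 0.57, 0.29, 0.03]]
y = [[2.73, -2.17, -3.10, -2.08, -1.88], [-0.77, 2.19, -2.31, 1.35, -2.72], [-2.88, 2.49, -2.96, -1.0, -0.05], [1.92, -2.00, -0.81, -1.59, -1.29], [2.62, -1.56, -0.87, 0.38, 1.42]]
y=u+[[3.3, -1.60, -3.09, -2.62, -2.13],  [-0.29, 2.03, -3.09, 1.53, -2.39],  [-2.84, 2.92, -3.07, -0.26, -0.56],  [1.94, -2.56, -1.06, -1.83, -2.04],  [1.95, -1.18, -1.44, 0.09, 1.39]]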